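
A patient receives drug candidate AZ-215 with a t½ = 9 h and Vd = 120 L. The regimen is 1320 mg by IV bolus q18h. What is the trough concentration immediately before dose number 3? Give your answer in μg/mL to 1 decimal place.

f = (1/2)^(τ/t½) = (1/2)^(18/9) ≈ 0.2500.
C₀ = D/Vd = 1320/120 ≈ 11.000 μg/mL.
Before the 3rd dose, 2 doses have been given. Superposition: Cmin = C₀·(f + f²).
≈ 11.000 × (0.2500 + 0.0625) ≈ 11.000 × 0.3125 ≈ 3.438 μg/mL.

3.4 μg/mL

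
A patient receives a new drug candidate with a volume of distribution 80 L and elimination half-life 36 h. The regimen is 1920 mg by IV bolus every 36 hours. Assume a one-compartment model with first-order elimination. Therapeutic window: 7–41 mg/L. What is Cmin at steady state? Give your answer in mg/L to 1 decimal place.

24.0 mg/L

The dosing interval is 1 half-life, so f = 2^(−1) = 0.5.
At steady state, R = 1/(1 − 0.5) = 2/1.
Single-dose peak C₀ = D/Vd = 1920/80 = 24 mg/L.
Steady-state peak Cmax,ss = C₀·R = 24 × 2/1 ≈ 48.000 mg/L.
Steady-state trough Cmin,ss = Cmax,ss·f ≈ 48.000 × 0.5 ≈ 24.000 mg/L.
Trough 24.0 mg/L vs MEC 7 mg/L: adequate.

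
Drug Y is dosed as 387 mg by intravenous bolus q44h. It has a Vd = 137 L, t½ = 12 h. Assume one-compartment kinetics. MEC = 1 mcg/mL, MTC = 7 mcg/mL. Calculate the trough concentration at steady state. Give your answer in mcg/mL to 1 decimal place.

0.2 mcg/mL

k = ln2/t½ = ln2/12 ≈ 0.057762 h⁻¹; fraction remaining f = e^(−kτ) = e^(−0.057762×44) ≈ 0.0787.
At steady state, accumulation factor R = 1/(1 − e^(−kτ)) ≈ 1.0854.
Single-dose peak C₀ = D/Vd = 387/137 ≈ 2.825 mcg/mL.
Steady-state peak Cmax,ss = C₀·R ≈ 2.825 × 1.0854 ≈ 3.066 mcg/mL.
One interval later, Cmin,ss = Cmax,ss·e^(−kτ) ≈ 3.066 × 0.0787 ≈ 0.241 mcg/mL.
Trough 0.2 mcg/mL vs MEC 1 mcg/mL: subtherapeutic.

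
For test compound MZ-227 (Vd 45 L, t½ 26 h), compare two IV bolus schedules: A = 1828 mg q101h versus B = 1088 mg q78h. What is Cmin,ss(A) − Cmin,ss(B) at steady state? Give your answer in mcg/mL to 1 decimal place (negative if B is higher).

Regimen A: f = (1/2)^(101/26) ≈ 0.0677; Cmin,ss = (1828/45)·f/(1−f) ≈ 2.950 mcg/mL.
Regimen B: f = (1/2)^(78/26) ≈ 0.1250; Cmin,ss = (1088/45)·f/(1−f) ≈ 3.454 mcg/mL.
Difference ≈ 2.950 − 3.454 ≈ -0.504 mcg/mL.

-0.5 mcg/mL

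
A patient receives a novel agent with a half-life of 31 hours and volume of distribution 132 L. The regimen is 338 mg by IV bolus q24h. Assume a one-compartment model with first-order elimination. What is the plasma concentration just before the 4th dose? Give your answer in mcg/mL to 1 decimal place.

2.9 mcg/mL

f = (1/2)^(τ/t½) = (1/2)^(24/31) ≈ 0.5847.
C₀ = D/Vd = 338/132 ≈ 2.561 mcg/mL.
Before the 4th dose, 3 doses have been given. Superposition: Cmin = C₀·(f + f² + … + f^3).
≈ 2.561 × (0.5847 + 0.3419 + 0.1999) ≈ 2.561 × 1.1265 ≈ 2.885 mcg/mL.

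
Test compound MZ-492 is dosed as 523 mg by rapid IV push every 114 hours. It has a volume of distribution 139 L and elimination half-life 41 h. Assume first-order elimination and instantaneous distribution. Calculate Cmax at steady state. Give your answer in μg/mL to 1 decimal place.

4.4 μg/mL

τ/t½ = 114/41 ≈ 2.7805, so fraction remaining f = (1/2)^(114/41) ≈ 0.1455.
At steady state, accumulation factor R = 1/(1 − e^(−kτ)) ≈ 1.1703.
Each bolus raises the concentration by D/Vd = 523/139 ≈ 3.763 μg/mL.
Steady-state peak Cmax,ss = C₀·R ≈ 3.763 × 1.1703 ≈ 4.404 μg/mL.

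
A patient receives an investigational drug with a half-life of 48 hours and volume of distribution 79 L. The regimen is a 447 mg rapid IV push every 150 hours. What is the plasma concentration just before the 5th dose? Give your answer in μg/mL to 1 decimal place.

0.7 μg/mL

f = (1/2)^(τ/t½) = (1/2)^(150/48) ≈ 0.1146.
C₀ = D/Vd = 447/79 ≈ 5.658 μg/mL.
Before the 5th dose, 4 doses have been given. Superposition: Cmin = C₀·(f + f² + … + f^4).
≈ 5.658 × (0.1146 + 0.0131 + 0.0015 + 0.0002) ≈ 5.658 × 0.1294 ≈ 0.732 μg/mL.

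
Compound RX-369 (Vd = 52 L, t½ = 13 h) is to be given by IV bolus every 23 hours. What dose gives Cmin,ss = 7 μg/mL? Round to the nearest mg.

τ/t½ = 23/13 ≈ 1.7692, so f = (1/2)^(23/13) ≈ 0.293365.
Cmin,ss = (D/Vd)·f/(1−f), so D = Cmin,ss·Vd·(1−f)/f.
D = 7 × 52 × (1−f)/f ≈ 7 × 52 × 2.40872 ≈ 876.77 mg.

877 mg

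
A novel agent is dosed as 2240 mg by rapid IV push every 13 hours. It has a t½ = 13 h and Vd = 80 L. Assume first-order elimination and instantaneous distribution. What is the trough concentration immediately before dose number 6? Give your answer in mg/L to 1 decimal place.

f = (1/2)^(τ/t½) = (1/2)^(13/13) ≈ 0.5000.
C₀ = D/Vd = 2240/80 ≈ 28.000 mg/L.
Before the 6th dose, 5 doses have been given. Superposition: Cmin = C₀·(f + f² + … + f^5).
≈ 28.000 × (0.5000 + 0.2500 + 0.1250 + 0.0625 + 0.0313) ≈ 28.000 × 0.9688 ≈ 27.126 mg/L.

27.1 mg/L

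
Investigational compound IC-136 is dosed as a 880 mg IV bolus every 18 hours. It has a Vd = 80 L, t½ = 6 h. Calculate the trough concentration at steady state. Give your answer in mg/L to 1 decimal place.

The dosing interval is 3 half-lives, so f = 2^(−3) = 0.125.
At steady state, R = 1/(1 − 0.125) = 8/7.
Single-dose peak C₀ = D/Vd = 880/80 = 11 mg/L.
Steady-state peak Cmax,ss = C₀·R = 11 × 8/7 ≈ 12.571 mg/L.
Steady-state trough Cmin,ss = Cmax,ss·f ≈ 12.571 × 0.125 ≈ 1.571 mg/L.

1.6 mg/L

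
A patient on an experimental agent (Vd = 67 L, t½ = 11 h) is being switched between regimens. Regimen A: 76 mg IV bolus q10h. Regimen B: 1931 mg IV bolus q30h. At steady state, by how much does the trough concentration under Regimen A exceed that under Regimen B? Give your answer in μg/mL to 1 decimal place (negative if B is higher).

Regimen A: f = (1/2)^(10/11) ≈ 0.5325; Cmin,ss = (76/67)·f/(1−f) ≈ 1.292 μg/mL.
Regimen B: f = (1/2)^(30/11) ≈ 0.1510; Cmin,ss = (1931/67)·f/(1−f) ≈ 5.126 μg/mL.
Difference ≈ 1.292 − 5.126 ≈ -3.834 μg/mL.

-3.8 μg/mL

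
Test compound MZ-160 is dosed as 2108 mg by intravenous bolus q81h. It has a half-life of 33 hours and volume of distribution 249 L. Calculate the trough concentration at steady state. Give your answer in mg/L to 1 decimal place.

k = ln2/t½ = ln2/33 ≈ 0.021004 h⁻¹; fraction remaining f = e^(−kτ) = e^(−0.021004×81) ≈ 0.1824.
At steady state, accumulation factor R = 1/(1 − e^(−kτ)) ≈ 1.2231.
Each bolus raises the concentration by D/Vd = 2108/249 ≈ 8.466 mg/L.
Cmax,ss = C₀/(1 − f) ≈ 8.466/0.8176 ≈ 10.355 mg/L.
Steady-state trough Cmin,ss = Cmax,ss·f ≈ 10.355 × 0.1824 ≈ 1.889 mg/L.

1.9 mg/L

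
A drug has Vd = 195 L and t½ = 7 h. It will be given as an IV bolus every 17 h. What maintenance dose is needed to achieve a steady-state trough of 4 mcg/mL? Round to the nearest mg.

τ/t½ = 17/7 ≈ 2.4286, so f = (1/2)^(17/7) ≈ 0.185749.
Cmin,ss = (D/Vd)·f/(1−f), so D = Cmin,ss·Vd·(1−f)/f.
D = 4 × 195 × (1−f)/f ≈ 4 × 195 × 4.38361 ≈ 3419.22 mg.

3419 mg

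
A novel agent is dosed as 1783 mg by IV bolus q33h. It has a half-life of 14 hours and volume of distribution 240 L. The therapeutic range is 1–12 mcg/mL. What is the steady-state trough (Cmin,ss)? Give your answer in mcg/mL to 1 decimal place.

k = ln2/t½ = ln2/14 ≈ 0.049511 h⁻¹; fraction remaining f = e^(−kτ) = e^(−0.049511×33) ≈ 0.1952.
Single-dose peak C₀ = D/Vd = 1783/240 ≈ 7.429 mcg/mL.
Steady-state trough Cmin,ss = C₀·f/(1−f) ≈ 7.429 × 0.1952/0.8048 ≈ 1.802 mcg/mL.
Trough 1.8 mcg/mL vs MEC 1 mcg/mL: adequate.

1.8 mcg/mL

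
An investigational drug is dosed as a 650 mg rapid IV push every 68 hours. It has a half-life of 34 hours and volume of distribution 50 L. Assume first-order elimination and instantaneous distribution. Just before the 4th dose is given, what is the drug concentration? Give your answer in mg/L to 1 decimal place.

4.3 mg/L

f = (1/2)^(τ/t½) = (1/2)^(68/34) ≈ 0.2500.
C₀ = D/Vd = 650/50 ≈ 13.000 mg/L.
Before the 4th dose, 3 doses have been given. Superposition: Cmin = C₀·(f + f² + … + f^3).
≈ 13.000 × (0.2500 + 0.0625 + 0.0156) ≈ 13.000 × 0.3281 ≈ 4.265 mg/L.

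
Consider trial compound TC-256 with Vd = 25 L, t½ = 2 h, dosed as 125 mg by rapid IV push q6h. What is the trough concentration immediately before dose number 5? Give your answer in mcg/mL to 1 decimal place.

0.7 mcg/mL

f = (1/2)^(τ/t½) = (1/2)^(6/2) ≈ 0.1250.
C₀ = D/Vd = 125/25 ≈ 5.000 mcg/mL.
Before the 5th dose, 4 doses have been given. Superposition: Cmin = C₀·(f + f² + … + f^4).
≈ 5.000 × (0.1250 + 0.0156 + 0.0020 + 0.0002) ≈ 5.000 × 0.1428 ≈ 0.714 mcg/mL.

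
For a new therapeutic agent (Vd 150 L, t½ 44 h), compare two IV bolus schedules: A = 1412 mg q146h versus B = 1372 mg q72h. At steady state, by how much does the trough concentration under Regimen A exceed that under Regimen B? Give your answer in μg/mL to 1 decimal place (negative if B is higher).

-3.3 μg/mL

Regimen A: f = (1/2)^(146/44) ≈ 0.1003; Cmin,ss = (1412/150)·f/(1−f) ≈ 1.049 μg/mL.
Regimen B: f = (1/2)^(72/44) ≈ 0.3217; Cmin,ss = (1372/150)·f/(1−f) ≈ 4.338 μg/mL.
Difference ≈ 1.049 − 4.338 ≈ -3.289 μg/mL.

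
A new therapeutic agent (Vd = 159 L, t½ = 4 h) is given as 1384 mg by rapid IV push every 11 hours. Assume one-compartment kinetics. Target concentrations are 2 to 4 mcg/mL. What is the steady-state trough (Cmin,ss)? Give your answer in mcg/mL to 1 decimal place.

k = ln2/t½ = ln2/4 ≈ 0.173287 h⁻¹; fraction remaining f = e^(−kτ) = e^(−0.173287×11) ≈ 0.1487.
Accumulation ratio R = 1/(1 − f) ≈ 1/0.8513 ≈ 1.1747.
Single-dose peak C₀ = D/Vd = 1384/159 ≈ 8.704 mcg/mL.
Cmax,ss = C₀/(1 − f) ≈ 8.704/0.8513 ≈ 10.224 mcg/mL.
Steady-state trough Cmin,ss = Cmax,ss·f ≈ 10.224 × 0.1487 ≈ 1.520 mcg/mL.
Trough 1.5 mcg/mL vs MEC 2 mcg/mL: subtherapeutic.

1.5 mcg/mL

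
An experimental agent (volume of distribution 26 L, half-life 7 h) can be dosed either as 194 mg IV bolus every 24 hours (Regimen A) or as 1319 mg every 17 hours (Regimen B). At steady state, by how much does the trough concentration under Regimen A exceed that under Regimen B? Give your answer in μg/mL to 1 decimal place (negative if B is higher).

Regimen A: f = (1/2)^(24/7) ≈ 0.0929; Cmin,ss = (194/26)·f/(1−f) ≈ 0.764 μg/mL.
Regimen B: f = (1/2)^(17/7) ≈ 0.1857; Cmin,ss = (1319/26)·f/(1−f) ≈ 11.569 μg/mL.
Difference ≈ 0.764 − 11.569 ≈ -10.805 μg/mL.

-10.8 μg/mL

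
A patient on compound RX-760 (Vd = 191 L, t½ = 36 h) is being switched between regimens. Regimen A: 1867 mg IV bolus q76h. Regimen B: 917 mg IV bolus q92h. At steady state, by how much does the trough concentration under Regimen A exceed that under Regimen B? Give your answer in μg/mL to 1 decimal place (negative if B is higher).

2.0 μg/mL

Regimen A: f = (1/2)^(76/36) ≈ 0.2315; Cmin,ss = (1867/191)·f/(1−f) ≈ 2.945 μg/mL.
Regimen B: f = (1/2)^(92/36) ≈ 0.1701; Cmin,ss = (917/191)·f/(1−f) ≈ 0.984 μg/mL.
Difference ≈ 2.945 − 0.984 ≈ 1.961 μg/mL.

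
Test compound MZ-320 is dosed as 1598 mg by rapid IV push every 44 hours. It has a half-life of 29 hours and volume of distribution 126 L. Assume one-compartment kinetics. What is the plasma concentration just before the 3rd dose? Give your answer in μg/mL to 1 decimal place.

6.0 μg/mL

f = (1/2)^(τ/t½) = (1/2)^(44/29) ≈ 0.3494.
C₀ = D/Vd = 1598/126 ≈ 12.683 μg/mL.
Before the 3rd dose, 2 doses have been given. Superposition: Cmin = C₀·(f + f²).
≈ 12.683 × (0.3494 + 0.1221) ≈ 12.683 × 0.4715 ≈ 5.980 μg/mL.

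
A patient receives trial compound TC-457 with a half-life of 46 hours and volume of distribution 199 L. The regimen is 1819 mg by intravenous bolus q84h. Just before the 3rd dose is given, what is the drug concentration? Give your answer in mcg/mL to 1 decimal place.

3.3 mcg/mL

f = (1/2)^(τ/t½) = (1/2)^(84/46) ≈ 0.2820.
C₀ = D/Vd = 1819/199 ≈ 9.141 mcg/mL.
Before the 3rd dose, 2 doses have been given. Superposition: Cmin = C₀·(f + f²).
≈ 9.141 × (0.2820 + 0.0795) ≈ 9.141 × 0.3615 ≈ 3.304 mcg/mL.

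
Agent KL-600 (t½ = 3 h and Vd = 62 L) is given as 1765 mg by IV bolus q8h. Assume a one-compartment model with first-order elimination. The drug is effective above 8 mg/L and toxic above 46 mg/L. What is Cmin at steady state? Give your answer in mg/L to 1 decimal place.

Over one 8-h interval, 8/3 ≈ 2.6667 half-lives elapse, leaving f ≈ 0.1575 of each dose.
At steady state, accumulation factor R = 1/(1 − e^(−kτ)) ≈ 1.1869.
Single-dose peak C₀ = D/Vd = 1765/62 ≈ 28.468 mg/L.
Cmax,ss = C₀/(1 − f) ≈ 28.468/0.8425 ≈ 33.790 mg/L.
Steady-state trough Cmin,ss = Cmax,ss·f ≈ 33.790 × 0.1575 ≈ 5.322 mg/L.
Trough 5.3 mg/L vs MEC 8 mg/L: subtherapeutic.

5.3 mg/L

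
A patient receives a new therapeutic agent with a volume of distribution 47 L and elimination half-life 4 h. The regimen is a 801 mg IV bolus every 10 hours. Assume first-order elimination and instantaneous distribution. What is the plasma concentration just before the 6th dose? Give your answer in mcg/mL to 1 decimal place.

f = (1/2)^(τ/t½) = (1/2)^(10/4) ≈ 0.1768.
C₀ = D/Vd = 801/47 ≈ 17.043 mcg/mL.
Before the 6th dose, 5 doses have been given. Superposition: Cmin = C₀·(f + f² + … + f^5).
≈ 17.043 × (0.1768 + 0.0313 + 0.0055 + 0.0010 + 0.0002) ≈ 17.043 × 0.2148 ≈ 3.661 mcg/mL.

3.7 mcg/mL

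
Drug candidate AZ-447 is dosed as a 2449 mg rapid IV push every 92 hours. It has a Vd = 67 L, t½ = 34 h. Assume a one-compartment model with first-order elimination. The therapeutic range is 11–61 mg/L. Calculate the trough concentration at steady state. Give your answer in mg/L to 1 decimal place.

Over one 92-h interval, 92/34 ≈ 2.7059 half-lives elapse, leaving f ≈ 0.1533 of each dose.
Accumulation ratio R = 1/(1 − f) ≈ 1/0.8467 ≈ 1.1811.
Single-dose peak C₀ = D/Vd = 2449/67 ≈ 36.552 mg/L.
Cmax,ss = C₀/(1 − f) ≈ 36.552/0.8467 ≈ 43.170 mg/L.
One interval later, Cmin,ss = Cmax,ss·e^(−kτ) ≈ 43.170 × 0.1533 ≈ 6.618 mg/L.
Trough 6.6 mg/L vs MEC 11 mg/L: subtherapeutic.

6.6 mg/L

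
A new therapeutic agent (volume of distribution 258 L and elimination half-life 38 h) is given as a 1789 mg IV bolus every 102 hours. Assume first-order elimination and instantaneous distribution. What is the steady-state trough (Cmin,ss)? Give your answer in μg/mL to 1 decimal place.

τ/t½ = 102/38 ≈ 2.6842, so fraction remaining f = (1/2)^(102/38) ≈ 0.1556.
At steady state, accumulation factor R = 1/(1 − e^(−kτ)) ≈ 1.1843.
Each bolus raises the concentration by D/Vd = 1789/258 ≈ 6.934 μg/mL.
Steady-state peak Cmax,ss = C₀·R ≈ 6.934 × 1.1843 ≈ 8.212 μg/mL.
Steady-state trough Cmin,ss = Cmax,ss·f ≈ 8.212 × 0.1556 ≈ 1.278 μg/mL.

1.3 μg/mL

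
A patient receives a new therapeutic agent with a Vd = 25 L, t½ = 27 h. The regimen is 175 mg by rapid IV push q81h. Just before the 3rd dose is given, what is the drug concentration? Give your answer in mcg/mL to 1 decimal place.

f = (1/2)^(τ/t½) = (1/2)^(81/27) ≈ 0.1250.
C₀ = D/Vd = 175/25 ≈ 7.000 mcg/mL.
Before the 3rd dose, 2 doses have been given. Superposition: Cmin = C₀·(f + f²).
≈ 7.000 × (0.1250 + 0.0156) ≈ 7.000 × 0.1406 ≈ 0.984 mcg/mL.

1.0 mcg/mL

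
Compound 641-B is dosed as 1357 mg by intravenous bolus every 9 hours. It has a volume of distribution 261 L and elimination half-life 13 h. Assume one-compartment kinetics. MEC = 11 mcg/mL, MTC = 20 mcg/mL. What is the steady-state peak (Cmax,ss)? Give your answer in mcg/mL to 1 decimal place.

k = ln2/t½ = ln2/13 ≈ 0.053319 h⁻¹; fraction remaining f = e^(−kτ) = e^(−0.053319×9) ≈ 0.6189.
At steady state, accumulation factor R = 1/(1 − e^(−kτ)) ≈ 2.6240.
Single-dose peak C₀ = D/Vd = 1357/261 ≈ 5.199 mcg/mL.
Steady-state peak Cmax,ss = C₀·R ≈ 5.199 × 2.6240 ≈ 13.642 mcg/mL.
Peak 13.6 mcg/mL vs MTC 20 mcg/mL: below toxic threshold.

13.6 mcg/mL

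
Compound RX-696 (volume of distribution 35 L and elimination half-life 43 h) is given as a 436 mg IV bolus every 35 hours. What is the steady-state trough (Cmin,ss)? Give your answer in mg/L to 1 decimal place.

16.4 mg/L

τ/t½ = 35/43 ≈ 0.81395, so fraction remaining f = (1/2)^(35/43) ≈ 0.5688.
Single-dose peak C₀ = D/Vd = 436/35 ≈ 12.457 mg/L.
Steady-state trough Cmin,ss = C₀·f/(1−f) ≈ 12.457 × 0.5688/0.4312 ≈ 16.432 mg/L.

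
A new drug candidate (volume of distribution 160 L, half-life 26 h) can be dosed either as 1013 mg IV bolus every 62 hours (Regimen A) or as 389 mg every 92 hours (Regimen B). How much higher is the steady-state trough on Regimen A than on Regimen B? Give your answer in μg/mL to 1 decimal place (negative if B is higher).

1.3 μg/mL

Regimen A: f = (1/2)^(62/26) ≈ 0.1915; Cmin,ss = (1013/160)·f/(1−f) ≈ 1.500 μg/mL.
Regimen B: f = (1/2)^(92/26) ≈ 0.0861; Cmin,ss = (389/160)·f/(1−f) ≈ 0.229 μg/mL.
Difference ≈ 1.500 − 0.229 ≈ 1.271 μg/mL.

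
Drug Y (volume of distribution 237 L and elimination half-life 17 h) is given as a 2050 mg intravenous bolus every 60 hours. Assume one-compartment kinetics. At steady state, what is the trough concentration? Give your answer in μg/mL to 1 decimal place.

Over one 60-h interval, 60/17 ≈ 3.5294 half-lives elapse, leaving f ≈ 0.0866 of each dose.
At steady state, accumulation factor R = 1/(1 − e^(−kτ)) ≈ 1.0948.
Each bolus raises the concentration by D/Vd = 2050/237 ≈ 8.650 μg/mL.
Steady-state peak Cmax,ss = C₀·R ≈ 8.650 × 1.0948 ≈ 9.470 μg/mL.
Steady-state trough Cmin,ss = Cmax,ss·f ≈ 9.470 × 0.0866 ≈ 0.820 μg/mL.

0.8 μg/mL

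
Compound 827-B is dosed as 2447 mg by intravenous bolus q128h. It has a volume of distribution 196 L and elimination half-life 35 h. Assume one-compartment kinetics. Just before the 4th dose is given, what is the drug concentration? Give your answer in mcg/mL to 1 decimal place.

1.1 mcg/mL

f = (1/2)^(τ/t½) = (1/2)^(128/35) ≈ 0.0793.
C₀ = D/Vd = 2447/196 ≈ 12.485 mcg/mL.
Before the 4th dose, 3 doses have been given. Superposition: Cmin = C₀·(f + f² + … + f^3).
≈ 12.485 × (0.0793 + 0.0063 + 0.0005) ≈ 12.485 × 0.0861 ≈ 1.075 mcg/mL.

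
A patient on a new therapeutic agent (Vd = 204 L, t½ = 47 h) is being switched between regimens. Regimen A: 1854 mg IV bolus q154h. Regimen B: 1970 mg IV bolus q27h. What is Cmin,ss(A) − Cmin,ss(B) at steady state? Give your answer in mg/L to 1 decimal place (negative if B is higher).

Regimen A: f = (1/2)^(154/47) ≈ 0.1032; Cmin,ss = (1854/204)·f/(1−f) ≈ 1.046 mg/L.
Regimen B: f = (1/2)^(27/47) ≈ 0.6715; Cmin,ss = (1970/204)·f/(1−f) ≈ 19.740 mg/L.
Difference ≈ 1.046 − 19.740 ≈ -18.694 mg/L.

-18.7 mg/L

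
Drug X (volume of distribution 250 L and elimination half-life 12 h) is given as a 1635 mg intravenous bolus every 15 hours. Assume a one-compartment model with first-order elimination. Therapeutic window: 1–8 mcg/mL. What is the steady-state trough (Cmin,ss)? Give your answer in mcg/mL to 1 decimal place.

4.7 mcg/mL

k = ln2/t½ = ln2/12 ≈ 0.057762 h⁻¹; fraction remaining f = e^(−kτ) = e^(−0.057762×15) ≈ 0.4204.
Accumulation ratio R = 1/(1 − f) ≈ 1/0.5796 ≈ 1.7253.
Each bolus raises the concentration by D/Vd = 1635/250 ≈ 6.540 mcg/mL.
Steady-state peak Cmax,ss = C₀·R ≈ 6.540 × 1.7253 ≈ 11.283 mcg/mL.
Steady-state trough Cmin,ss = Cmax,ss·f ≈ 11.283 × 0.4204 ≈ 4.743 mcg/mL.
Trough 4.7 mcg/mL vs MEC 1 mcg/mL: adequate.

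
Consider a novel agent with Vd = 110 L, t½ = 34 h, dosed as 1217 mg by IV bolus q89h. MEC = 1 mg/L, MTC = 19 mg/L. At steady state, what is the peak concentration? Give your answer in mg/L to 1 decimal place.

k = ln2/t½ = ln2/34 ≈ 0.020387 h⁻¹; fraction remaining f = e^(−kτ) = e^(−0.020387×89) ≈ 0.1629.
Accumulation ratio R = 1/(1 − f) ≈ 1/0.8371 ≈ 1.1946.
Each bolus raises the concentration by D/Vd = 1217/110 ≈ 11.064 mg/L.
Steady-state peak Cmax,ss = C₀·R ≈ 11.064 × 1.1946 ≈ 13.217 mg/L.
Peak 13.2 mg/L vs MTC 19 mg/L: below toxic threshold.

13.2 mg/L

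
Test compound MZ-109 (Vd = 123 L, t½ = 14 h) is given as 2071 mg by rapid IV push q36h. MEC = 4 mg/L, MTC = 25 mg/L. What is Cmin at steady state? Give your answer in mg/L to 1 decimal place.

3.4 mg/L

k = ln2/t½ = ln2/14 ≈ 0.049511 h⁻¹; fraction remaining f = e^(−kτ) = e^(−0.049511×36) ≈ 0.1682.
Accumulation ratio R = 1/(1 − f) ≈ 1/0.8318 ≈ 1.2022.
Single-dose peak C₀ = D/Vd = 2071/123 ≈ 16.837 mg/L.
Steady-state peak Cmax,ss = C₀·R ≈ 16.837 × 1.2022 ≈ 20.241 mg/L.
One interval later, Cmin,ss = Cmax,ss·e^(−kτ) ≈ 20.241 × 0.1682 ≈ 3.405 mg/L.
Trough 3.4 mg/L vs MEC 4 mg/L: subtherapeutic.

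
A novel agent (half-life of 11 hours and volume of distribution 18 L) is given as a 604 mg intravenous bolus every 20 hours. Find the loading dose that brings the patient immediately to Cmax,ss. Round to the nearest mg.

843 mg

f = (1/2)^(20/11) ≈ 0.283578; accumulation ratio R = 1/(1−f) ≈ 1.39583.
Loading dose to hit Cmax,ss on first dose: D_load = D_maint·R ≈ 604 × 1.39583 ≈ 843.08 mg.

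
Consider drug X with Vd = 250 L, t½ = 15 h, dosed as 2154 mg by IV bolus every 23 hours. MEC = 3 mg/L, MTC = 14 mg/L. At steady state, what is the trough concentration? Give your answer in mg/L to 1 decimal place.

4.5 mg/L

k = ln2/t½ = ln2/15 ≈ 0.046210 h⁻¹; fraction remaining f = e^(−kτ) = e^(−0.046210×23) ≈ 0.3455.
Accumulation ratio R = 1/(1 − f) ≈ 1/0.6545 ≈ 1.5279.
Single-dose peak C₀ = D/Vd = 2154/250 ≈ 8.616 mg/L.
Steady-state peak Cmax,ss = C₀·R ≈ 8.616 × 1.5279 ≈ 13.164 mg/L.
One interval later, Cmin,ss = Cmax,ss·e^(−kτ) ≈ 13.164 × 0.3455 ≈ 4.548 mg/L.
Trough 4.5 mg/L vs MEC 3 mg/L: adequate.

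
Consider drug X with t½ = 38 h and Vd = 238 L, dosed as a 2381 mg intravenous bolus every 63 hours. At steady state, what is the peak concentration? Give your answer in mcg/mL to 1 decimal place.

14.6 mcg/mL

τ/t½ = 63/38 ≈ 1.6579, so fraction remaining f = (1/2)^(63/38) ≈ 0.3169.
At steady state, accumulation factor R = 1/(1 − e^(−kτ)) ≈ 1.4639.
Single-dose peak C₀ = D/Vd = 2381/238 ≈ 10.004 mcg/mL.
Steady-state peak Cmax,ss = C₀·R ≈ 10.004 × 1.4639 ≈ 14.645 mcg/mL.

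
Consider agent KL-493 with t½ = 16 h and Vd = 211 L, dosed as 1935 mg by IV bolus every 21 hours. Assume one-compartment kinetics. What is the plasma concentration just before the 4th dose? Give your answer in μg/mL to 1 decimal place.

5.8 μg/mL

f = (1/2)^(τ/t½) = (1/2)^(21/16) ≈ 0.4026.
C₀ = D/Vd = 1935/211 ≈ 9.171 μg/mL.
Before the 4th dose, 3 doses have been given. Superposition: Cmin = C₀·(f + f² + … + f^3).
≈ 9.171 × (0.4026 + 0.1621 + 0.0653) ≈ 9.171 × 0.6300 ≈ 5.778 μg/mL.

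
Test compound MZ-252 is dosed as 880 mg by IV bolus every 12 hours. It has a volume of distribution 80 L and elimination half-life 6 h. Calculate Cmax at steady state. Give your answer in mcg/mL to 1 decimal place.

The dosing interval is 2 half-lives, so f = 2^(−2) = 0.25.
At steady state, R = 1/(1 − 0.25) = 4/3.
Single-dose peak C₀ = D/Vd = 880/80 = 11 mcg/mL.
Steady-state peak Cmax,ss = C₀·R = 11 × 4/3 ≈ 14.667 mcg/mL.

14.7 mcg/mL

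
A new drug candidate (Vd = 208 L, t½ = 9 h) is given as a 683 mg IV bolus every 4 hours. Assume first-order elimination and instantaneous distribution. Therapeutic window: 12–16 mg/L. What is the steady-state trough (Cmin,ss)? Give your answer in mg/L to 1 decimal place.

9.1 mg/L

τ/t½ = 4/9 ≈ 0.44444, so fraction remaining f = (1/2)^(4/9) ≈ 0.7349.
Single-dose peak C₀ = D/Vd = 683/208 ≈ 3.284 mg/L.
Steady-state trough Cmin,ss = C₀·f/(1−f) ≈ 3.284 × 0.7349/0.2651 ≈ 9.104 mg/L.
Trough 9.1 mg/L vs MEC 12 mg/L: subtherapeutic.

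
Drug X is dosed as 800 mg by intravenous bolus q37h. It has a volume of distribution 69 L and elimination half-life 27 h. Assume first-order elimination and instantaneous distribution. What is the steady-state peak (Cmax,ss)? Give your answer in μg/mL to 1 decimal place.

k = ln2/t½ = ln2/27 ≈ 0.025672 h⁻¹; fraction remaining f = e^(−kτ) = e^(−0.025672×37) ≈ 0.3868.
Accumulation ratio R = 1/(1 − f) ≈ 1/0.6132 ≈ 1.6308.
Each bolus raises the concentration by D/Vd = 800/69 ≈ 11.594 μg/mL.
Cmax,ss = C₀/(1 − f) ≈ 11.594/0.6132 ≈ 18.907 μg/mL.

18.9 μg/mL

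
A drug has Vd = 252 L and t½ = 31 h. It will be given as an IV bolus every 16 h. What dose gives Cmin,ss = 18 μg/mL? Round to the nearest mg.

τ/t½ = 16/31 ≈ 0.51613, so f = (1/2)^(16/31) ≈ 0.699245.
Cmin,ss = (D/Vd)·f/(1−f), so D = Cmin,ss·Vd·(1−f)/f.
D = 18 × 252 × (1−f)/f ≈ 18 × 252 × 0.43011 ≈ 1950.98 mg.

1951 mg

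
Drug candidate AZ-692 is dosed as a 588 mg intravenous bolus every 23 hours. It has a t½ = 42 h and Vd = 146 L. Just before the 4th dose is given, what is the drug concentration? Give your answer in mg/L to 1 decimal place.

5.9 mg/L

f = (1/2)^(τ/t½) = (1/2)^(23/42) ≈ 0.6841.
C₀ = D/Vd = 588/146 ≈ 4.027 mg/L.
Before the 4th dose, 3 doses have been given. Superposition: Cmin = C₀·(f + f² + … + f^3).
≈ 4.027 × (0.6841 + 0.4680 + 0.3202) ≈ 4.027 × 1.4723 ≈ 5.929 mg/L.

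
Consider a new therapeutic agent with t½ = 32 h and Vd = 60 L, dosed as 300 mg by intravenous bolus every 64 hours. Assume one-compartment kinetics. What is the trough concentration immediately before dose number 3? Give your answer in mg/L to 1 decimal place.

f = (1/2)^(τ/t½) = (1/2)^(64/32) ≈ 0.2500.
C₀ = D/Vd = 300/60 ≈ 5.000 mg/L.
Before the 3rd dose, 2 doses have been given. Superposition: Cmin = C₀·(f + f²).
≈ 5.000 × (0.2500 + 0.0625) ≈ 5.000 × 0.3125 ≈ 1.562 mg/L.

1.6 mg/L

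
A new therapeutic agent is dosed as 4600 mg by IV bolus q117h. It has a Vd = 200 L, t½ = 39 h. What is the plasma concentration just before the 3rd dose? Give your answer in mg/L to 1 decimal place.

3.2 mg/L

f = (1/2)^(τ/t½) = (1/2)^(117/39) ≈ 0.1250.
C₀ = D/Vd = 4600/200 ≈ 23.000 mg/L.
Before the 3rd dose, 2 doses have been given. Superposition: Cmin = C₀·(f + f²).
≈ 23.000 × (0.1250 + 0.0156) ≈ 23.000 × 0.1406 ≈ 3.234 mg/L.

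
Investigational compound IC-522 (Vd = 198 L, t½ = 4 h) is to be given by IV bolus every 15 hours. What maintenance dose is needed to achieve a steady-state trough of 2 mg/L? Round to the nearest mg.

τ/t½ = 15/4 ≈ 3.75, so f = (1/2)^(15/4) ≈ 0.074325.
Cmin,ss = (D/Vd)·f/(1−f), so D = Cmin,ss·Vd·(1−f)/f.
D = 2 × 198 × (1−f)/f ≈ 2 × 198 × 12.45442 ≈ 4931.95 mg.

4932 mg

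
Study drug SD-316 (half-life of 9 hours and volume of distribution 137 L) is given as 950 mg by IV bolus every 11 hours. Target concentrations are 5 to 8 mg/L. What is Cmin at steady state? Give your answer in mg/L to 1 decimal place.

5.2 mg/L

k = ln2/t½ = ln2/9 ≈ 0.077016 h⁻¹; fraction remaining f = e^(−kτ) = e^(−0.077016×11) ≈ 0.4286.
Accumulation ratio R = 1/(1 − f) ≈ 1/0.5714 ≈ 1.7501.
Single-dose peak C₀ = D/Vd = 950/137 ≈ 6.934 mg/L.
Steady-state peak Cmax,ss = C₀·R ≈ 6.934 × 1.7501 ≈ 12.135 mg/L.
One interval later, Cmin,ss = Cmax,ss·e^(−kτ) ≈ 12.135 × 0.4286 ≈ 5.201 mg/L.
Trough 5.2 mg/L vs MEC 5 mg/L: adequate.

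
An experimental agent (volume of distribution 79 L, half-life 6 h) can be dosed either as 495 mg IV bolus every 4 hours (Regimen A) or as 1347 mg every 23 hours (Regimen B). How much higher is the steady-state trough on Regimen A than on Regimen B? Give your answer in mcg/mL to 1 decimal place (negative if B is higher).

9.4 mcg/mL

Regimen A: f = (1/2)^(4/6) ≈ 0.6300; Cmin,ss = (495/79)·f/(1−f) ≈ 10.669 mcg/mL.
Regimen B: f = (1/2)^(23/6) ≈ 0.0702; Cmin,ss = (1347/79)·f/(1−f) ≈ 1.287 mcg/mL.
Difference ≈ 10.669 − 1.287 ≈ 9.382 mcg/mL.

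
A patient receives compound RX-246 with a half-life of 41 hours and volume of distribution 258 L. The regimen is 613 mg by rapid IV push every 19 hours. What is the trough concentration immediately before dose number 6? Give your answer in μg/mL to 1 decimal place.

f = (1/2)^(τ/t½) = (1/2)^(19/41) ≈ 0.7253.
C₀ = D/Vd = 613/258 ≈ 2.376 μg/mL.
Before the 6th dose, 5 doses have been given. Superposition: Cmin = C₀·(f + f² + … + f^5).
≈ 2.376 × (0.7253 + 0.5261 + 0.3816 + 0.2767 + 0.2007) ≈ 2.376 × 2.1104 ≈ 5.014 μg/mL.

5.0 μg/mL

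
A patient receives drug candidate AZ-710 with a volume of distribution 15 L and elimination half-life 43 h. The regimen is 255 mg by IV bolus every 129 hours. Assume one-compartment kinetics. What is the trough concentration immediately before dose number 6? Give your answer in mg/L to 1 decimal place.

f = (1/2)^(τ/t½) = (1/2)^(129/43) ≈ 0.1250.
C₀ = D/Vd = 255/15 ≈ 17.000 mg/L.
Before the 6th dose, 5 doses have been given. Superposition: Cmin = C₀·(f + f² + … + f^5).
≈ 17.000 × (0.1250 + 0.0156 + 0.0020 + 0.0002 + 0.0000) ≈ 17.000 × 0.1428 ≈ 2.428 mg/L.

2.4 mg/L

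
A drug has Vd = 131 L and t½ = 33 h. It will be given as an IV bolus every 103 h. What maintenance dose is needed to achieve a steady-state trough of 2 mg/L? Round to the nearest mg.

2018 mg

τ/t½ = 103/33 ≈ 3.1212, so f = (1/2)^(103/33) ≈ 0.114927.
Cmin,ss = (D/Vd)·f/(1−f), so D = Cmin,ss·Vd·(1−f)/f.
D = 2 × 131 × (1−f)/f ≈ 2 × 131 × 7.70118 ≈ 2017.71 mg.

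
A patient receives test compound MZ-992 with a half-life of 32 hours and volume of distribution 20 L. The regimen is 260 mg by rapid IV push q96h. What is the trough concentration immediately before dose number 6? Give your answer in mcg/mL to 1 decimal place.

f = (1/2)^(τ/t½) = (1/2)^(96/32) ≈ 0.1250.
C₀ = D/Vd = 260/20 ≈ 13.000 mcg/mL.
Before the 6th dose, 5 doses have been given. Superposition: Cmin = C₀·(f + f² + … + f^5).
≈ 13.000 × (0.1250 + 0.0156 + 0.0020 + 0.0002 + 0.0000) ≈ 13.000 × 0.1428 ≈ 1.856 mcg/mL.

1.9 mcg/mL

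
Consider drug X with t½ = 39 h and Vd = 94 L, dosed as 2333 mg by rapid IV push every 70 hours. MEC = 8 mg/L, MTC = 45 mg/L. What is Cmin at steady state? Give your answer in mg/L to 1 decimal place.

10.0 mg/L

k = ln2/t½ = ln2/39 ≈ 0.017773 h⁻¹; fraction remaining f = e^(−kτ) = e^(−0.017773×70) ≈ 0.2882.
At steady state, accumulation factor R = 1/(1 − e^(−kτ)) ≈ 1.4049.
Single-dose peak C₀ = D/Vd = 2333/94 ≈ 24.819 mg/L.
Cmax,ss = C₀/(1 − f) ≈ 24.819/0.7118 ≈ 34.868 mg/L.
Steady-state trough Cmin,ss = Cmax,ss·f ≈ 34.868 × 0.2882 ≈ 10.049 mg/L.
Trough 10.0 mg/L vs MEC 8 mg/L: adequate.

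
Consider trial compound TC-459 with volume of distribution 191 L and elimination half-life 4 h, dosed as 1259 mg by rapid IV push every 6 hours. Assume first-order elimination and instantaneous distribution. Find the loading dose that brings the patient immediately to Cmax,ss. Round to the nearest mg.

1948 mg

f = (1/2)^(6/4) ≈ 0.353553; accumulation ratio R = 1/(1−f) ≈ 1.54692.
Loading dose to hit Cmax,ss on first dose: D_load = D_maint·R ≈ 1259 × 1.54692 ≈ 1947.57 mg.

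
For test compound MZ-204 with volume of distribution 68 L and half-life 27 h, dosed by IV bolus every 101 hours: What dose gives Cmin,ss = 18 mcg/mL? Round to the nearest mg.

τ/t½ = 101/27 ≈ 3.7407, so f = (1/2)^(101/27) ≈ 0.074804.
Cmin,ss = (D/Vd)·f/(1−f), so D = Cmin,ss·Vd·(1−f)/f.
D = 18 × 68 × (1−f)/f ≈ 18 × 68 × 12.36827 ≈ 15138.76 mg.

15139 mg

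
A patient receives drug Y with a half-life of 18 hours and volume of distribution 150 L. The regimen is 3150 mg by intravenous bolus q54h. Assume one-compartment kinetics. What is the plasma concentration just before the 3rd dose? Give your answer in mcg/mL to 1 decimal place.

3.0 mcg/mL

f = (1/2)^(τ/t½) = (1/2)^(54/18) ≈ 0.1250.
C₀ = D/Vd = 3150/150 ≈ 21.000 mcg/mL.
Before the 3rd dose, 2 doses have been given. Superposition: Cmin = C₀·(f + f²).
≈ 21.000 × (0.1250 + 0.0156) ≈ 21.000 × 0.1406 ≈ 2.953 mcg/mL.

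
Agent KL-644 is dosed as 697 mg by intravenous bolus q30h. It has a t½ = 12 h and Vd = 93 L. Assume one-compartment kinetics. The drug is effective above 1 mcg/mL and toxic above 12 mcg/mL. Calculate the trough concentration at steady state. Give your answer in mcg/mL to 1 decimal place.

τ/t½ = 30/12 ≈ 2.5, so fraction remaining f = (1/2)^(30/12) ≈ 0.1768.
Single-dose peak C₀ = D/Vd = 697/93 ≈ 7.495 mcg/mL.
Steady-state trough Cmin,ss = C₀·f/(1−f) ≈ 7.495 × 0.1768/0.8232 ≈ 1.610 mcg/mL.
Trough 1.6 mcg/mL vs MEC 1 mcg/mL: adequate.

1.6 mcg/mL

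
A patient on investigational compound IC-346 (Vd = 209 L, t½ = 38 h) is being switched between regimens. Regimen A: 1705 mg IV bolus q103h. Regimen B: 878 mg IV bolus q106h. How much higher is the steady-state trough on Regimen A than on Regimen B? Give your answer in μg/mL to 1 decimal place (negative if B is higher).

Regimen A: f = (1/2)^(103/38) ≈ 0.1528; Cmin,ss = (1705/209)·f/(1−f) ≈ 1.471 μg/mL.
Regimen B: f = (1/2)^(106/38) ≈ 0.1446; Cmin,ss = (878/209)·f/(1−f) ≈ 0.710 μg/mL.
Difference ≈ 1.471 − 0.710 ≈ 0.761 μg/mL.

0.8 μg/mL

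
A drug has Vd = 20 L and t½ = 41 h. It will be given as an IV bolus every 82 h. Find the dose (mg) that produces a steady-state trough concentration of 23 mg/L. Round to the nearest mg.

τ/t½ = 82/41 ≈ 2, so f = (1/2)^(82/41) ≈ 0.250000.
Cmin,ss = (D/Vd)·f/(1−f), so D = Cmin,ss·Vd·(1−f)/f.
D = 23 × 20 × (1−f)/f ≈ 23 × 20 × 3.00000 ≈ 1380.00 mg.

1380 mg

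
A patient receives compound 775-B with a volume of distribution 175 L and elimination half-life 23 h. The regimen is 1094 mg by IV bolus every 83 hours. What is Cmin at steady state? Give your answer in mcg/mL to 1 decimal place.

τ/t½ = 83/23 ≈ 3.6087, so fraction remaining f = (1/2)^(83/23) ≈ 0.0820.
Each bolus raises the concentration by D/Vd = 1094/175 ≈ 6.251 mcg/mL.
Steady-state trough Cmin,ss = C₀·f/(1−f) ≈ 6.251 × 0.0820/0.9180 ≈ 0.558 mcg/mL.

0.6 mcg/mL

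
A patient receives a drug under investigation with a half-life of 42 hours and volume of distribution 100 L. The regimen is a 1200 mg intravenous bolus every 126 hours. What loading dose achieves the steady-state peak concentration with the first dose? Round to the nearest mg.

f = (1/2)^(126/42) ≈ 0.125000; accumulation ratio R = 1/(1−f) ≈ 1.14286.
Loading dose to hit Cmax,ss on first dose: D_load = D_maint·R ≈ 1200 × 1.14286 ≈ 1371.43 mg.

1371 mg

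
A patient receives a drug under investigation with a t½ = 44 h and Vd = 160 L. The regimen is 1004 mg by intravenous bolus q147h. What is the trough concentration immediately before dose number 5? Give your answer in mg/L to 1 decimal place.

0.7 mg/L

f = (1/2)^(τ/t½) = (1/2)^(147/44) ≈ 0.0987.
C₀ = D/Vd = 1004/160 ≈ 6.275 mg/L.
Before the 5th dose, 4 doses have been given. Superposition: Cmin = C₀·(f + f² + … + f^4).
≈ 6.275 × (0.0987 + 0.0097 + 0.0010 + 0.0001) ≈ 6.275 × 0.1095 ≈ 0.687 mg/L.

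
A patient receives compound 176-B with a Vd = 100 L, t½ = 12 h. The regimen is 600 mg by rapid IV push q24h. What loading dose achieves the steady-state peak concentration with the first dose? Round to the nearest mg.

800 mg

f = (1/2)^(24/12) ≈ 0.250000; accumulation ratio R = 1/(1−f) ≈ 1.33333.
Loading dose to hit Cmax,ss on first dose: D_load = D_maint·R ≈ 600 × 1.33333 ≈ 800.00 mg.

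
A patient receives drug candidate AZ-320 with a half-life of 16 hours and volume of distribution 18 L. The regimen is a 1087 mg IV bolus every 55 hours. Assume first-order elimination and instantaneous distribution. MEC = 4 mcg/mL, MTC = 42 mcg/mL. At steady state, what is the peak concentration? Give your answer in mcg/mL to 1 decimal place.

66.5 mcg/mL

Over one 55-h interval, 55/16 ≈ 3.4375 half-lives elapse, leaving f ≈ 0.0923 of each dose.
At steady state, accumulation factor R = 1/(1 − e^(−kτ)) ≈ 1.1017.
Each bolus raises the concentration by D/Vd = 1087/18 ≈ 60.389 mcg/mL.
Steady-state peak Cmax,ss = C₀·R ≈ 60.389 × 1.1017 ≈ 66.531 mcg/mL.
Peak 66.5 mcg/mL vs MTC 42 mcg/mL: exceeds toxic threshold.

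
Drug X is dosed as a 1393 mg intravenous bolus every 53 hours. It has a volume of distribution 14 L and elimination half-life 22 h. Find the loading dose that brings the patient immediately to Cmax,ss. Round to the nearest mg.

f = (1/2)^(53/22) ≈ 0.188274; accumulation ratio R = 1/(1−f) ≈ 1.23194.
Loading dose to hit Cmax,ss on first dose: D_load = D_maint·R ≈ 1393 × 1.23194 ≈ 1716.09 mg.

1716 mg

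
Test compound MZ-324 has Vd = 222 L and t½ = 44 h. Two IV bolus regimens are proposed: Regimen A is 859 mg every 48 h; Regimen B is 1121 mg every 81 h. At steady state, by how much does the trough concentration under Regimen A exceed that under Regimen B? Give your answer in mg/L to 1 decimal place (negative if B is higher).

Regimen A: f = (1/2)^(48/44) ≈ 0.4695; Cmin,ss = (859/222)·f/(1−f) ≈ 3.424 mg/L.
Regimen B: f = (1/2)^(81/44) ≈ 0.2791; Cmin,ss = (1121/222)·f/(1−f) ≈ 1.955 mg/L.
Difference ≈ 3.424 − 1.955 ≈ 1.469 mg/L.

1.5 mg/L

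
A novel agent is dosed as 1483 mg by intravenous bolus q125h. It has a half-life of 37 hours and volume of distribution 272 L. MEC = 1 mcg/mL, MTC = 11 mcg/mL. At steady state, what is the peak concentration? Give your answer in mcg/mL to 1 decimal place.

τ/t½ = 125/37 ≈ 3.3784, so fraction remaining f = (1/2)^(125/37) ≈ 0.0962.
At steady state, accumulation factor R = 1/(1 − e^(−kτ)) ≈ 1.1064.
Single-dose peak C₀ = D/Vd = 1483/272 ≈ 5.452 mcg/mL.
Cmax,ss = C₀/(1 − f) ≈ 5.452/0.9038 ≈ 6.032 mcg/mL.
Peak 6.0 mcg/mL vs MTC 11 mcg/mL: below toxic threshold.

6.0 mcg/mL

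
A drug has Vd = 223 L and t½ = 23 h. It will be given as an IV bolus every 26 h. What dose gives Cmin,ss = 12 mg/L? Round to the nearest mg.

3182 mg

τ/t½ = 26/23 ≈ 1.1304, so f = (1/2)^(26/23) ≈ 0.456778.
Cmin,ss = (D/Vd)·f/(1−f), so D = Cmin,ss·Vd·(1−f)/f.
D = 12 × 223 × (1−f)/f ≈ 12 × 223 × 1.18925 ≈ 3182.43 mg.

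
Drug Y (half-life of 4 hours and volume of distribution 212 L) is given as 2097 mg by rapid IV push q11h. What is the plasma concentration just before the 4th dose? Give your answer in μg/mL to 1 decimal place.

f = (1/2)^(τ/t½) = (1/2)^(11/4) ≈ 0.1487.
C₀ = D/Vd = 2097/212 ≈ 9.892 μg/mL.
Before the 4th dose, 3 doses have been given. Superposition: Cmin = C₀·(f + f² + … + f^3).
≈ 9.892 × (0.1487 + 0.0221 + 0.0033) ≈ 9.892 × 0.1741 ≈ 1.722 μg/mL.

1.7 μg/mL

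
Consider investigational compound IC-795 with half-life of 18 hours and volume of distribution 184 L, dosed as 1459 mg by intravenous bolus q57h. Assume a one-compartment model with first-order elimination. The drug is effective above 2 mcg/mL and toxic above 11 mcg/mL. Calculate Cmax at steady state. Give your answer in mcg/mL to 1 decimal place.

Over one 57-h interval, 57/18 ≈ 3.1667 half-lives elapse, leaving f ≈ 0.1114 of each dose.
At steady state, accumulation factor R = 1/(1 − e^(−kτ)) ≈ 1.1254.
Single-dose peak C₀ = D/Vd = 1459/184 ≈ 7.929 mcg/mL.
Steady-state peak Cmax,ss = C₀·R ≈ 7.929 × 1.1254 ≈ 8.923 mcg/mL.
Peak 8.9 mcg/mL vs MTC 11 mcg/mL: below toxic threshold.

8.9 mcg/mL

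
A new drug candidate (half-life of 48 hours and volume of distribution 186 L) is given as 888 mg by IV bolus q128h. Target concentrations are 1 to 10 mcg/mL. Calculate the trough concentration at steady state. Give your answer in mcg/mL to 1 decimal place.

Over one 128-h interval, 128/48 ≈ 2.6667 half-lives elapse, leaving f ≈ 0.1575 of each dose.
Accumulation ratio R = 1/(1 − f) ≈ 1/0.8425 ≈ 1.1869.
Each bolus raises the concentration by D/Vd = 888/186 ≈ 4.774 mcg/mL.
Cmax,ss = C₀/(1 − f) ≈ 4.774/0.8425 ≈ 5.666 mcg/mL.
Steady-state trough Cmin,ss = Cmax,ss·f ≈ 5.666 × 0.1575 ≈ 0.892 mcg/mL.
Trough 0.9 mcg/mL vs MEC 1 mcg/mL: subtherapeutic.

0.9 mcg/mL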